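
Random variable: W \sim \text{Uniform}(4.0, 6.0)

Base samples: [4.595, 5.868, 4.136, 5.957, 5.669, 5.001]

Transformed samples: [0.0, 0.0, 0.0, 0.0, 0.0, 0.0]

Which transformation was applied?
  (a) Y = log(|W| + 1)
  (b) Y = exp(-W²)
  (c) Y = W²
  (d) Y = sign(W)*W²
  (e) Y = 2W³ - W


Checking option (b) Y = exp(-W²):
  W = 4.595 -> Y = 0.0 ✓
  W = 5.868 -> Y = 0.0 ✓
  W = 4.136 -> Y = 0.0 ✓
All samples match this transformation.

(b) exp(-W²)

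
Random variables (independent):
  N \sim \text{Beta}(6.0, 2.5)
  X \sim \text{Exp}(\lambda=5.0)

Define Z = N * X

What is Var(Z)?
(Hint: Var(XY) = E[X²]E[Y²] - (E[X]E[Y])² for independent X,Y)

Var(XY) = E[X²]E[Y²] - (E[X]E[Y])²
E[N] = 0.70588235, Var(N) = 0.021853943
E[X] = 0.2, Var(X) = 0.04
E[N²] = 0.021853943 + 0.70588235² = 0.52012384
E[X²] = 0.04 + 0.2² = 0.08
Var(Z) = 0.52012384*0.08 - (0.70588235*0.2)²
= 0.041609907 - 0.019930796 = 0.021679111

0.021679111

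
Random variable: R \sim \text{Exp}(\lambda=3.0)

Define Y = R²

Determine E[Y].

E[R²] = Var(R) + (E[R])² = 0.11111111 + 0.11111111 = 0.22222222

0.22222222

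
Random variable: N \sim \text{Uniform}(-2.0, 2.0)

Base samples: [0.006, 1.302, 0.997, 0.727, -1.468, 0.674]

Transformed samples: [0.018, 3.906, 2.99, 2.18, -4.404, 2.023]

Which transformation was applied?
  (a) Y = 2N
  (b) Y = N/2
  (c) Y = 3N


Checking option (c) Y = 3N:
  N = 0.006 -> Y = 0.018 ✓
  N = 1.302 -> Y = 3.906 ✓
  N = 0.997 -> Y = 2.99 ✓
All samples match this transformation.

(c) 3N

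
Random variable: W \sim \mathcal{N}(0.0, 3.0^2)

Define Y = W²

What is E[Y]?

Using E[X²] = Var(X) + (E[X])²:
E[W] = 0
Var(W) = 3.0^2 = 9
E[W²] = 9 + 0² = 9 + 0 = 9

9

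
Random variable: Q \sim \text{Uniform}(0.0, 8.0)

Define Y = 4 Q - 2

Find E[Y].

For Y = 4Q - 2:
E[Y] = 4 * E[Q] - 2
E[Q] = (0 + 8)/2 = 4
E[Y] = 4 * 4 - 2 = 14

14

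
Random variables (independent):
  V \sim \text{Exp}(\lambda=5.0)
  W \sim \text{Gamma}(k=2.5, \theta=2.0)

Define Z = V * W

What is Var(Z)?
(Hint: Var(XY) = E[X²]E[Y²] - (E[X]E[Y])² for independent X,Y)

Var(XY) = E[X²]E[Y²] - (E[X]E[Y])²
E[V] = 0.2, Var(V) = 0.04
E[W] = 5, Var(W) = 10
E[V²] = 0.04 + 0.2² = 0.08
E[W²] = 10 + 5² = 35
Var(Z) = 0.08*35 - (0.2*5)²
= 2.8 - 1 = 1.8

1.8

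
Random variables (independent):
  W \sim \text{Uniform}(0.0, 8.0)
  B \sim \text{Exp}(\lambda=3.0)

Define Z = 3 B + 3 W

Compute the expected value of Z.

E[Z] = 3*E[W] + 3*E[B]
E[W] = 4
E[B] = 0.33333333
E[Z] = 3*4 + 3*0.33333333 = 13

13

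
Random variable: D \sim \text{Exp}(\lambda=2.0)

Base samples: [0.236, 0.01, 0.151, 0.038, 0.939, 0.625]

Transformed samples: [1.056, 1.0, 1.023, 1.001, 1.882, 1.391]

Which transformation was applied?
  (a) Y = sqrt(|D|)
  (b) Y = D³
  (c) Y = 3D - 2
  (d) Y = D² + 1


Checking option (d) Y = D² + 1:
  D = 0.236 -> Y = 1.056 ✓
  D = 0.01 -> Y = 1.0 ✓
  D = 0.151 -> Y = 1.023 ✓
All samples match this transformation.

(d) D² + 1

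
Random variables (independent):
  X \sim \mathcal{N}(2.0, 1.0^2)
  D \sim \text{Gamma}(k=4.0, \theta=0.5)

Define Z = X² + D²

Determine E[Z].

E[Z] = E[X²] + E[D²]
E[X²] = Var(X) + E[X]² = 1 + 4 = 5
E[D²] = Var(D) + E[D]² = 1 + 4 = 5
E[Z] = 5 + 5 = 10

10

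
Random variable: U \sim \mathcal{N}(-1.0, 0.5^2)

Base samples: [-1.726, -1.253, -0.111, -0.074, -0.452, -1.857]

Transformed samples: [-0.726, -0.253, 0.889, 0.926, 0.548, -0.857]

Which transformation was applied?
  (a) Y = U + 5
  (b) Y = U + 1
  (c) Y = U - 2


Checking option (b) Y = U + 1:
  U = -1.726 -> Y = -0.726 ✓
  U = -1.253 -> Y = -0.253 ✓
  U = -0.111 -> Y = 0.889 ✓
All samples match this transformation.

(b) U + 1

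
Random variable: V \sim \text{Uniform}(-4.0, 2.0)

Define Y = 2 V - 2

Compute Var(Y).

For Y = aV + b: Var(Y) = a² * Var(V)
Var(V) = (2 + 4)^2/12 = 3
Var(Y) = 2² * 3 = 4 * 3 = 12

12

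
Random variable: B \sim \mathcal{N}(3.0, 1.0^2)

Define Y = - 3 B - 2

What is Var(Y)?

For Y = aB + b: Var(Y) = a² * Var(B)
Var(B) = 1.0^2 = 1
Var(Y) = (-3)² * 1 = 9 * 1 = 9

9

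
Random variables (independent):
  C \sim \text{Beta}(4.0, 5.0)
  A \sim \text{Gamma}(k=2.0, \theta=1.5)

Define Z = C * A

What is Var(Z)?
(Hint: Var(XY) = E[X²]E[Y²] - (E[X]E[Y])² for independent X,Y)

Var(XY) = E[X²]E[Y²] - (E[X]E[Y])²
E[C] = 0.44444444, Var(C) = 0.024691358
E[A] = 3, Var(A) = 4.5
E[C²] = 0.024691358 + 0.44444444² = 0.22222222
E[A²] = 4.5 + 3² = 13.5
Var(Z) = 0.22222222*13.5 - (0.44444444*3)²
= 3 - 1.7777778 = 1.2222222

1.2222222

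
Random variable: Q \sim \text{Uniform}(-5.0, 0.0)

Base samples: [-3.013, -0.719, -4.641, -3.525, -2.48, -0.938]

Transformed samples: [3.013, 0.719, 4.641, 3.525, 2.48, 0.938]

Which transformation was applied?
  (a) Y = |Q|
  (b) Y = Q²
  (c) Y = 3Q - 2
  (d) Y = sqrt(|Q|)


Checking option (a) Y = |Q|:
  Q = -3.013 -> Y = 3.013 ✓
  Q = -0.719 -> Y = 0.719 ✓
  Q = -4.641 -> Y = 4.641 ✓
All samples match this transformation.

(a) |Q|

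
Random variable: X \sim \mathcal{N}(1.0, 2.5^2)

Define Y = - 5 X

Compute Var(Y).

For Y = aX + b: Var(Y) = a² * Var(X)
Var(X) = 2.5^2 = 6.25
Var(Y) = (-5)² * 6.25 = 25 * 6.25 = 156.25

156.25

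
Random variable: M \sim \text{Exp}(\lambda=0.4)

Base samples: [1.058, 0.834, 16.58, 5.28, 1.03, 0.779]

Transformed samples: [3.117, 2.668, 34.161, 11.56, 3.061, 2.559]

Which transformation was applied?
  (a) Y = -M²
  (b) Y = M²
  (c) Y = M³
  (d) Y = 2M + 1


Checking option (d) Y = 2M + 1:
  M = 1.058 -> Y = 3.117 ✓
  M = 0.834 -> Y = 2.668 ✓
  M = 16.58 -> Y = 34.161 ✓
All samples match this transformation.

(d) 2M + 1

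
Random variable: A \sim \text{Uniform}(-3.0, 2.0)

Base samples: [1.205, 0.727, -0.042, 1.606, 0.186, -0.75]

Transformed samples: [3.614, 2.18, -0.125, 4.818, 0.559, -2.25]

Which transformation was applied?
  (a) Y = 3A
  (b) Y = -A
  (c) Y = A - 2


Checking option (a) Y = 3A:
  A = 1.205 -> Y = 3.614 ✓
  A = 0.727 -> Y = 2.18 ✓
  A = -0.042 -> Y = -0.125 ✓
All samples match this transformation.

(a) 3A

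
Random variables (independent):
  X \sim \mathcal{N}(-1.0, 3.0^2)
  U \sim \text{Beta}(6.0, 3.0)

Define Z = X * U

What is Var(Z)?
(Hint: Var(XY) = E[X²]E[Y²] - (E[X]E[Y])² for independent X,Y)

Var(XY) = E[X²]E[Y²] - (E[X]E[Y])²
E[X] = -1, Var(X) = 9
E[U] = 0.66666667, Var(U) = 0.022222222
E[X²] = 9 + (-1)² = 10
E[U²] = 0.022222222 + 0.66666667² = 0.46666667
Var(Z) = 10*0.46666667 - (-1*0.66666667)²
= 4.6666667 - 0.44444444 = 4.2222222

4.2222222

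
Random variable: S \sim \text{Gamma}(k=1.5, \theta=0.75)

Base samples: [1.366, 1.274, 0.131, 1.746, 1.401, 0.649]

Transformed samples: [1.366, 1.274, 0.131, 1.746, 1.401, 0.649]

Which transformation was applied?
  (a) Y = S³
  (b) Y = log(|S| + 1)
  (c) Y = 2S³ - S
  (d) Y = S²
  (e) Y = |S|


Checking option (e) Y = |S|:
  S = 1.366 -> Y = 1.366 ✓
  S = 1.274 -> Y = 1.274 ✓
  S = 0.131 -> Y = 0.131 ✓
All samples match this transformation.

(e) |S|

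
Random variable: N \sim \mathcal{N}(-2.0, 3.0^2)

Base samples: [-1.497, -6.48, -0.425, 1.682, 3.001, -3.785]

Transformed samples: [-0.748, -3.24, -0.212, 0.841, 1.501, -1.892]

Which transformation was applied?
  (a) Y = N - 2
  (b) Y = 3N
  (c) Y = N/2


Checking option (c) Y = N/2:
  N = -1.497 -> Y = -0.748 ✓
  N = -6.48 -> Y = -3.24 ✓
  N = -0.425 -> Y = -0.212 ✓
All samples match this transformation.

(c) N/2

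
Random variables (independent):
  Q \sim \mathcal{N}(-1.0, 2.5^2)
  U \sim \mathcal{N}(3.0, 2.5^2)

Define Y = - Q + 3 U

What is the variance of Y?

For independent RVs: Var(aX + bY) = a²Var(X) + b²Var(Y)
Var(Q) = 6.25
Var(U) = 6.25
Var(Y) = (-1)²*6.25 + 3²*6.25
= 1*6.25 + 9*6.25 = 62.5

62.5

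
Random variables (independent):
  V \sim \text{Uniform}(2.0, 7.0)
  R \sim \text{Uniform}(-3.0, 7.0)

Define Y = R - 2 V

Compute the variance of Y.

For independent RVs: Var(aX + bY) = a²Var(X) + b²Var(Y)
Var(V) = 2.0833333
Var(R) = 8.3333333
Var(Y) = (-2)²*2.0833333 + 1²*8.3333333
= 4*2.0833333 + 1*8.3333333 = 16.666667

16.666667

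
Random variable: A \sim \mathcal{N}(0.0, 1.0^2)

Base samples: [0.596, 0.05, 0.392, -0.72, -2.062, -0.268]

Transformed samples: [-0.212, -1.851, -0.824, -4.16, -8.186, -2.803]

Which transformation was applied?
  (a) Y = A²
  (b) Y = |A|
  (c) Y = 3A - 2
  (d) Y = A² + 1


Checking option (c) Y = 3A - 2:
  A = 0.596 -> Y = -0.212 ✓
  A = 0.05 -> Y = -1.851 ✓
  A = 0.392 -> Y = -0.824 ✓
All samples match this transformation.

(c) 3A - 2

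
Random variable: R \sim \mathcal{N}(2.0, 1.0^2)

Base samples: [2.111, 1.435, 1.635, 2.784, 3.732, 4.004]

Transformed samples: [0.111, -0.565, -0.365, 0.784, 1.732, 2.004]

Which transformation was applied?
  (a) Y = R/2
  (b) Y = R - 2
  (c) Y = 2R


Checking option (b) Y = R - 2:
  R = 2.111 -> Y = 0.111 ✓
  R = 1.435 -> Y = -0.565 ✓
  R = 1.635 -> Y = -0.365 ✓
All samples match this transformation.

(b) R - 2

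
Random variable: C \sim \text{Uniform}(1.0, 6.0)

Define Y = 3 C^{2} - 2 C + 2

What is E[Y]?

E[Y] = 3*E[C²] - 2*E[C] + 2
E[C] = 3.5
E[C²] = Var(C) + (E[C])² = 2.0833333 + 12.25 = 14.333333
E[Y] = 3*14.333333 - 2*3.5 + 2 = 38

38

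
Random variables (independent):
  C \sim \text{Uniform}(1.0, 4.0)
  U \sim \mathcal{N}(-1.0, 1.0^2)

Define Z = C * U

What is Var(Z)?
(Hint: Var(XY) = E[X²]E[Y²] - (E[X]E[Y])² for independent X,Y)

Var(XY) = E[X²]E[Y²] - (E[X]E[Y])²
E[C] = 2.5, Var(C) = 0.75
E[U] = -1, Var(U) = 1
E[C²] = 0.75 + 2.5² = 7
E[U²] = 1 + (-1)² = 2
Var(Z) = 7*2 - (2.5*(-1))²
= 14 - 6.25 = 7.75

7.75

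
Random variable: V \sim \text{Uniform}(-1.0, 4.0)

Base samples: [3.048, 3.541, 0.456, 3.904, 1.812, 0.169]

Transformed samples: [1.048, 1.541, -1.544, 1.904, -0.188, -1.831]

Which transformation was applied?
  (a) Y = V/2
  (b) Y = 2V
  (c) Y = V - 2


Checking option (c) Y = V - 2:
  V = 3.048 -> Y = 1.048 ✓
  V = 3.541 -> Y = 1.541 ✓
  V = 0.456 -> Y = -1.544 ✓
All samples match this transformation.

(c) V - 2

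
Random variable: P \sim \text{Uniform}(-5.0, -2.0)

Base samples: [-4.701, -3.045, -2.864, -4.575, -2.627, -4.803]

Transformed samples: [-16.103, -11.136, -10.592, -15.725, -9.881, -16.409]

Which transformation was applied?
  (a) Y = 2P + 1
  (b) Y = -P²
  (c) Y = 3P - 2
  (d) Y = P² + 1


Checking option (c) Y = 3P - 2:
  P = -4.701 -> Y = -16.103 ✓
  P = -3.045 -> Y = -11.136 ✓
  P = -2.864 -> Y = -10.592 ✓
All samples match this transformation.

(c) 3P - 2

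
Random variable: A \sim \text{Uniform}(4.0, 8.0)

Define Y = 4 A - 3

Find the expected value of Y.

For Y = 4A - 3:
E[Y] = 4 * E[A] - 3
E[A] = (4 + 8)/2 = 6
E[Y] = 4 * 6 - 3 = 21

21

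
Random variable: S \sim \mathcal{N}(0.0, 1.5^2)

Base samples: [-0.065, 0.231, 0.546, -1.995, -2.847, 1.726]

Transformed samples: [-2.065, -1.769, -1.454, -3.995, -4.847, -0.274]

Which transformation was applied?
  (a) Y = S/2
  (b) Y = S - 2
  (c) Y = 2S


Checking option (b) Y = S - 2:
  S = -0.065 -> Y = -2.065 ✓
  S = 0.231 -> Y = -1.769 ✓
  S = 0.546 -> Y = -1.454 ✓
All samples match this transformation.

(b) S - 2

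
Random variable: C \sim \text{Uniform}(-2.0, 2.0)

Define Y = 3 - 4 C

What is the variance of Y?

For Y = aC + b: Var(Y) = a² * Var(C)
Var(C) = (2 + 2)^2/12 = 1.3333333
Var(Y) = (-4)² * 1.3333333 = 16 * 1.3333333 = 21.333333

21.333333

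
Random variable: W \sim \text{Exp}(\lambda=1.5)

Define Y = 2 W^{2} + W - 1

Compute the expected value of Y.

E[Y] = 2*E[W²] + 1*E[W] - 1
E[W] = 0.66666667
E[W²] = Var(W) + (E[W])² = 0.44444444 + 0.44444444 = 0.88888889
E[Y] = 2*0.88888889 + 1*0.66666667 - 1 = 1.4444444

1.4444444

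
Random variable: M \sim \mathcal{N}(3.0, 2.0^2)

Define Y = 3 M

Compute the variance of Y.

For Y = aM + b: Var(Y) = a² * Var(M)
Var(M) = 2.0^2 = 4
Var(Y) = 3² * 4 = 9 * 4 = 36

36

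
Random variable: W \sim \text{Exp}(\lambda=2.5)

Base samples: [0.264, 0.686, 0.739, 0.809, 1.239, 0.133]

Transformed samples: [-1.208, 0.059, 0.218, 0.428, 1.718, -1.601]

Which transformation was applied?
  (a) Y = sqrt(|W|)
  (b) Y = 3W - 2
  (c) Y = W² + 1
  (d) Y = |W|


Checking option (b) Y = 3W - 2:
  W = 0.264 -> Y = -1.208 ✓
  W = 0.686 -> Y = 0.059 ✓
  W = 0.739 -> Y = 0.218 ✓
All samples match this transformation.

(b) 3W - 2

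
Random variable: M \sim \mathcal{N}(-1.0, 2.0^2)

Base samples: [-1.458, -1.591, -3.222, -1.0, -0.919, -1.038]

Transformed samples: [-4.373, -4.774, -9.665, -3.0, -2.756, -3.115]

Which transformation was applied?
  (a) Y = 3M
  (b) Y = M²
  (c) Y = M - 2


Checking option (a) Y = 3M:
  M = -1.458 -> Y = -4.373 ✓
  M = -1.591 -> Y = -4.774 ✓
  M = -3.222 -> Y = -9.665 ✓
All samples match this transformation.

(a) 3M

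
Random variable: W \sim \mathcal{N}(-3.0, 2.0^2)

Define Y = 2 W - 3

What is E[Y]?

For Y = 2W - 3:
E[Y] = 2 * E[W] - 3
E[W] = -3.0 = -3
E[Y] = 2 * (-3) - 3 = -9

-9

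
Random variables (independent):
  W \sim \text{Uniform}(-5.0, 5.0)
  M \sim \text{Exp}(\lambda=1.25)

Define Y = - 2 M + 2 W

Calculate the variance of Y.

For independent RVs: Var(aX + bY) = a²Var(X) + b²Var(Y)
Var(W) = 8.3333333
Var(M) = 0.64
Var(Y) = 2²*8.3333333 + (-2)²*0.64
= 4*8.3333333 + 4*0.64 = 35.893333

35.893333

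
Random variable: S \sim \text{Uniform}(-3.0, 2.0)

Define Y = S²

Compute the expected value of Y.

E[S²] = Var(S) + (E[S])² = 2.0833333 + 0.25 = 2.3333333

2.3333333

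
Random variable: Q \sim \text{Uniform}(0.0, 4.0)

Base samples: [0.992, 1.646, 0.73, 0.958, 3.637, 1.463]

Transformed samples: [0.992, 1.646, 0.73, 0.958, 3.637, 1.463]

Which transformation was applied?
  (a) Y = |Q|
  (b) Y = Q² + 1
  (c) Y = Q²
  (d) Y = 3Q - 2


Checking option (a) Y = |Q|:
  Q = 0.992 -> Y = 0.992 ✓
  Q = 1.646 -> Y = 1.646 ✓
  Q = 0.73 -> Y = 0.73 ✓
All samples match this transformation.

(a) |Q|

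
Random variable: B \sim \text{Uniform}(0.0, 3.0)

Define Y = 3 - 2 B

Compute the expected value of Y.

For Y = -2B + 3:
E[Y] = -2 * E[B] + 3
E[B] = (0 + 3)/2 = 1.5
E[Y] = -2 * 1.5 + 3 = 0

0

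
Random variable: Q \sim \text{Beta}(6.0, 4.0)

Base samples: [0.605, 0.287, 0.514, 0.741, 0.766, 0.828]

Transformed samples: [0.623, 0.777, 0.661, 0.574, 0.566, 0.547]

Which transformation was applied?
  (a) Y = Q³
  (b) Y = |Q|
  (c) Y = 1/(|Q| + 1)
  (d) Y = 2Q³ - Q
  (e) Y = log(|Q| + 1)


Checking option (c) Y = 1/(|Q| + 1):
  Q = 0.605 -> Y = 0.623 ✓
  Q = 0.287 -> Y = 0.777 ✓
  Q = 0.514 -> Y = 0.661 ✓
All samples match this transformation.

(c) 1/(|Q| + 1)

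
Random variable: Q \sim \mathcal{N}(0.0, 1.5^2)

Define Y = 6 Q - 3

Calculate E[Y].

For Y = 6Q - 3:
E[Y] = 6 * E[Q] - 3
E[Q] = 0.0 = 0
E[Y] = 6 * 0 - 3 = -3

-3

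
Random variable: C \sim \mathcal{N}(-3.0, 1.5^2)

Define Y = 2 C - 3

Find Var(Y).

For Y = aC + b: Var(Y) = a² * Var(C)
Var(C) = 1.5^2 = 2.25
Var(Y) = 2² * 2.25 = 4 * 2.25 = 9

9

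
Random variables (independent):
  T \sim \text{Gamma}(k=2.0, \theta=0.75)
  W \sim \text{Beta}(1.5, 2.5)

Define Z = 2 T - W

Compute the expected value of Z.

E[Z] = 2*E[T] - 1*E[W]
E[T] = 1.5
E[W] = 0.375
E[Z] = 2*1.5 - 1*0.375 = 2.625

2.625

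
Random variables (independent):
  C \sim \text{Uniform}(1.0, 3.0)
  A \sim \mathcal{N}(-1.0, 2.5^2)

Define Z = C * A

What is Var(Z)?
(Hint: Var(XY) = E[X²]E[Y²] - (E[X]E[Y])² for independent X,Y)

Var(XY) = E[X²]E[Y²] - (E[X]E[Y])²
E[C] = 2, Var(C) = 0.33333333
E[A] = -1, Var(A) = 6.25
E[C²] = 0.33333333 + 2² = 4.3333333
E[A²] = 6.25 + (-1)² = 7.25
Var(Z) = 4.3333333*7.25 - (2*(-1))²
= 31.416667 - 4 = 27.416667

27.416667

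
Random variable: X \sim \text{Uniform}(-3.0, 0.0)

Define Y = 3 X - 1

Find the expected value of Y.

For Y = 3X - 1:
E[Y] = 3 * E[X] - 1
E[X] = (-3 + 0)/2 = -1.5
E[Y] = 3 * (-1.5) - 1 = -5.5

-5.5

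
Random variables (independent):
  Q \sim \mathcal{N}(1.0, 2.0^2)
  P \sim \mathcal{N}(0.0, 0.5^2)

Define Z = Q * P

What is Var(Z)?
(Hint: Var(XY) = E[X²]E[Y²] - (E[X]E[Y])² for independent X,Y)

Var(XY) = E[X²]E[Y²] - (E[X]E[Y])²
E[Q] = 1, Var(Q) = 4
E[P] = 0, Var(P) = 0.25
E[Q²] = 4 + 1² = 5
E[P²] = 0.25 + 0² = 0.25
Var(Z) = 5*0.25 - (1*0)²
= 1.25 - 0 = 1.25

1.25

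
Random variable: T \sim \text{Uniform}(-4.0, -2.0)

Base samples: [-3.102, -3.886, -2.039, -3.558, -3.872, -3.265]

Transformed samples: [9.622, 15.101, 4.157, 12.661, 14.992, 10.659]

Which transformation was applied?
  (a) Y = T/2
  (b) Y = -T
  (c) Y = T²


Checking option (c) Y = T²:
  T = -3.102 -> Y = 9.622 ✓
  T = -3.886 -> Y = 15.101 ✓
  T = -2.039 -> Y = 4.157 ✓
All samples match this transformation.

(c) T²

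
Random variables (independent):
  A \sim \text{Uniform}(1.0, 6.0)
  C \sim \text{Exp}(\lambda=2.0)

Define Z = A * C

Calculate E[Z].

For independent RVs: E[XY] = E[X]*E[Y]
E[A] = 3.5
E[C] = 0.5
E[Z] = 3.5 * 0.5 = 1.75

1.75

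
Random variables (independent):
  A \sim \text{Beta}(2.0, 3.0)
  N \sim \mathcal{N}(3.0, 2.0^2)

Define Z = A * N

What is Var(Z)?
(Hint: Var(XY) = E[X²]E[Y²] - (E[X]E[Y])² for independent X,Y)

Var(XY) = E[X²]E[Y²] - (E[X]E[Y])²
E[A] = 0.4, Var(A) = 0.04
E[N] = 3, Var(N) = 4
E[A²] = 0.04 + 0.4² = 0.2
E[N²] = 4 + 3² = 13
Var(Z) = 0.2*13 - (0.4*3)²
= 2.6 - 1.44 = 1.16

1.16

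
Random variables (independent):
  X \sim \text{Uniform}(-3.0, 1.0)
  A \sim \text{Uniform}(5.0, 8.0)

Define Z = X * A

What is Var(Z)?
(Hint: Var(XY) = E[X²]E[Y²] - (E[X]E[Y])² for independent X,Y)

Var(XY) = E[X²]E[Y²] - (E[X]E[Y])²
E[X] = -1, Var(X) = 1.3333333
E[A] = 6.5, Var(A) = 0.75
E[X²] = 1.3333333 + (-1)² = 2.3333333
E[A²] = 0.75 + 6.5² = 43
Var(Z) = 2.3333333*43 - (-1*6.5)²
= 100.33333 - 42.25 = 58.083333

58.083333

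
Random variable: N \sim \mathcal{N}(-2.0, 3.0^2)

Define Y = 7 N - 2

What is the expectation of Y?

For Y = 7N - 2:
E[Y] = 7 * E[N] - 2
E[N] = -2.0 = -2
E[Y] = 7 * (-2) - 2 = -16

-16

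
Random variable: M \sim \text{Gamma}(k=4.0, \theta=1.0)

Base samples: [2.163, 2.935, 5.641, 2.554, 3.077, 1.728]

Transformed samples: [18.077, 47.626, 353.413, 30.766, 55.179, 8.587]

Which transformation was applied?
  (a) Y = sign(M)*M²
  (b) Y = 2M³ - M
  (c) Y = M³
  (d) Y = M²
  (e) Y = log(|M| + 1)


Checking option (b) Y = 2M³ - M:
  M = 2.163 -> Y = 18.077 ✓
  M = 2.935 -> Y = 47.626 ✓
  M = 5.641 -> Y = 353.413 ✓
All samples match this transformation.

(b) 2M³ - M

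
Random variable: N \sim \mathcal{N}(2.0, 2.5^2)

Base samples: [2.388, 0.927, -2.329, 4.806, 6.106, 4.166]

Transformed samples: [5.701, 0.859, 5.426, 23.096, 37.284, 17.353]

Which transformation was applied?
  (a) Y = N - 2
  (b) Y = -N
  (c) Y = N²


Checking option (c) Y = N²:
  N = 2.388 -> Y = 5.701 ✓
  N = 0.927 -> Y = 0.859 ✓
  N = -2.329 -> Y = 5.426 ✓
All samples match this transformation.

(c) N²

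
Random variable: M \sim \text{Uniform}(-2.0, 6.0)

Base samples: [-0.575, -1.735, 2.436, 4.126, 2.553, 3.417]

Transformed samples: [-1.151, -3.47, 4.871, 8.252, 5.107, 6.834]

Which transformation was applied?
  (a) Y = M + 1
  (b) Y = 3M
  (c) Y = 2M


Checking option (c) Y = 2M:
  M = -0.575 -> Y = -1.151 ✓
  M = -1.735 -> Y = -3.47 ✓
  M = 2.436 -> Y = 4.871 ✓
All samples match this transformation.

(c) 2M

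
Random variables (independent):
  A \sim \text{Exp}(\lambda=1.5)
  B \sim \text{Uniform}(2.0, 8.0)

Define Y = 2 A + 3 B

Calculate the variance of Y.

For independent RVs: Var(aX + bY) = a²Var(X) + b²Var(Y)
Var(A) = 0.44444444
Var(B) = 3
Var(Y) = 2²*0.44444444 + 3²*3
= 4*0.44444444 + 9*3 = 28.777778

28.777778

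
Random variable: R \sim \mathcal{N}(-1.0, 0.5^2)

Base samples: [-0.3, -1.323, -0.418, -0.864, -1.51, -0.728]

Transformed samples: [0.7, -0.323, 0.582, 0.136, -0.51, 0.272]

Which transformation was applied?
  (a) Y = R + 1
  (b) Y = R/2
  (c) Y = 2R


Checking option (a) Y = R + 1:
  R = -0.3 -> Y = 0.7 ✓
  R = -1.323 -> Y = -0.323 ✓
  R = -0.418 -> Y = 0.582 ✓
All samples match this transformation.

(a) R + 1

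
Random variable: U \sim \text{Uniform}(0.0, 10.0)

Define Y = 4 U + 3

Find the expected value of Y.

For Y = 4U + 3:
E[Y] = 4 * E[U] + 3
E[U] = (0 + 10)/2 = 5
E[Y] = 4 * 5 + 3 = 23

23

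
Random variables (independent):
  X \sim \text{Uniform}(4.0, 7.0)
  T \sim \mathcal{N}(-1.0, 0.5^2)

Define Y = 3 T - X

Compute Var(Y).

For independent RVs: Var(aX + bY) = a²Var(X) + b²Var(Y)
Var(X) = 0.75
Var(T) = 0.25
Var(Y) = (-1)²*0.75 + 3²*0.25
= 1*0.75 + 9*0.25 = 3

3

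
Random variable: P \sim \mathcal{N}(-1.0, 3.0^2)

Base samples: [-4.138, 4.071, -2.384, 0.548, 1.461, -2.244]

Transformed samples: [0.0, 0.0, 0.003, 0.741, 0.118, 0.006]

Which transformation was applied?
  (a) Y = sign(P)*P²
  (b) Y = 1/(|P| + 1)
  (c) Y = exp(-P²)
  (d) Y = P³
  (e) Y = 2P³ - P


Checking option (c) Y = exp(-P²):
  P = -4.138 -> Y = 0.0 ✓
  P = 4.071 -> Y = 0.0 ✓
  P = -2.384 -> Y = 0.003 ✓
All samples match this transformation.

(c) exp(-P²)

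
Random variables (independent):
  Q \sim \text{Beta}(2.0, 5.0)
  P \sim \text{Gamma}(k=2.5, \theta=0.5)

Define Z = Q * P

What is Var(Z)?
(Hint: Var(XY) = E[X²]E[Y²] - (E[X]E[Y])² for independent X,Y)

Var(XY) = E[X²]E[Y²] - (E[X]E[Y])²
E[Q] = 0.28571429, Var(Q) = 0.025510204
E[P] = 1.25, Var(P) = 0.625
E[Q²] = 0.025510204 + 0.28571429² = 0.10714286
E[P²] = 0.625 + 1.25² = 2.1875
Var(Z) = 0.10714286*2.1875 - (0.28571429*1.25)²
= 0.234375 - 0.12755102 = 0.10682398

0.10682398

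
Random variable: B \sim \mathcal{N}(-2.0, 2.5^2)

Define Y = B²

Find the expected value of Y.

Using E[X²] = Var(X) + (E[X])²:
E[B] = -2
Var(B) = 2.5^2 = 6.25
E[B²] = 6.25 + (-2)² = 6.25 + 4 = 10.25

10.25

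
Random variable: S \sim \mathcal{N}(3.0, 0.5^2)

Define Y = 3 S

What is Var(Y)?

For Y = aS + b: Var(Y) = a² * Var(S)
Var(S) = 0.5^2 = 0.25
Var(Y) = 3² * 0.25 = 9 * 0.25 = 2.25

2.25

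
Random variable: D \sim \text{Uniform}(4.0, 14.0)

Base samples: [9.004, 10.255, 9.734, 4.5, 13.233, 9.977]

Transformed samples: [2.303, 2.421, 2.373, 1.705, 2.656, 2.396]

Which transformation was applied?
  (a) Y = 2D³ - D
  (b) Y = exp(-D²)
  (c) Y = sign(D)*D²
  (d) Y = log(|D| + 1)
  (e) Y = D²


Checking option (d) Y = log(|D| + 1):
  D = 9.004 -> Y = 2.303 ✓
  D = 10.255 -> Y = 2.421 ✓
  D = 9.734 -> Y = 2.373 ✓
All samples match this transformation.

(d) log(|D| + 1)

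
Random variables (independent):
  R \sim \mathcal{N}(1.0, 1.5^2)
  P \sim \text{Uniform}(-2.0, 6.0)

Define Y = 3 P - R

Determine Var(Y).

For independent RVs: Var(aX + bY) = a²Var(X) + b²Var(Y)
Var(R) = 2.25
Var(P) = 5.3333333
Var(Y) = (-1)²*2.25 + 3²*5.3333333
= 1*2.25 + 9*5.3333333 = 50.25

50.25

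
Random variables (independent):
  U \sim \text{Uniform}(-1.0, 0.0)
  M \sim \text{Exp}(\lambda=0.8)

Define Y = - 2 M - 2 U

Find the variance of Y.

For independent RVs: Var(aX + bY) = a²Var(X) + b²Var(Y)
Var(U) = 0.083333333
Var(M) = 1.5625
Var(Y) = (-2)²*0.083333333 + (-2)²*1.5625
= 4*0.083333333 + 4*1.5625 = 6.5833333

6.5833333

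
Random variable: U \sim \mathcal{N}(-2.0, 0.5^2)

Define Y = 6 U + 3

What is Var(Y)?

For Y = aU + b: Var(Y) = a² * Var(U)
Var(U) = 0.5^2 = 0.25
Var(Y) = 6² * 0.25 = 36 * 0.25 = 9

9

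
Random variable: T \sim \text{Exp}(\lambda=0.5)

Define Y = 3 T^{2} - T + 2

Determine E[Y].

E[Y] = 3*E[T²] - 1*E[T] + 2
E[T] = 2
E[T²] = Var(T) + (E[T])² = 4 + 4 = 8
E[Y] = 3*8 - 1*2 + 2 = 24

24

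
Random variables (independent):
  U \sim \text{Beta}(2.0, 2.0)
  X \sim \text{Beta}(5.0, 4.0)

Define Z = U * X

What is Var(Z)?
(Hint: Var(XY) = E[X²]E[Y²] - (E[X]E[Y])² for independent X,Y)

Var(XY) = E[X²]E[Y²] - (E[X]E[Y])²
E[U] = 0.5, Var(U) = 0.05
E[X] = 0.55555556, Var(X) = 0.024691358
E[U²] = 0.05 + 0.5² = 0.3
E[X²] = 0.024691358 + 0.55555556² = 0.33333333
Var(Z) = 0.3*0.33333333 - (0.5*0.55555556)²
= 0.1 - 0.077160494 = 0.022839506

0.022839506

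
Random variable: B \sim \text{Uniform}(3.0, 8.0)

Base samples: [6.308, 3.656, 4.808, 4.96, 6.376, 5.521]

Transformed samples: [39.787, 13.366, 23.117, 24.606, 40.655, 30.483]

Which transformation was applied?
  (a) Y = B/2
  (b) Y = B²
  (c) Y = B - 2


Checking option (b) Y = B²:
  B = 6.308 -> Y = 39.787 ✓
  B = 3.656 -> Y = 13.366 ✓
  B = 4.808 -> Y = 23.117 ✓
All samples match this transformation.

(b) B²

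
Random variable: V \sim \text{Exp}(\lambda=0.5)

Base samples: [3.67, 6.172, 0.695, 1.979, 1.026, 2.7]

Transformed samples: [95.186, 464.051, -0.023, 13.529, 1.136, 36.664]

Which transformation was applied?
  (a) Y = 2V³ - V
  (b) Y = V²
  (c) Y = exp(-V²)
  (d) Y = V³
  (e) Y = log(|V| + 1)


Checking option (a) Y = 2V³ - V:
  V = 3.67 -> Y = 95.186 ✓
  V = 6.172 -> Y = 464.051 ✓
  V = 0.695 -> Y = -0.023 ✓
All samples match this transformation.

(a) 2V³ - V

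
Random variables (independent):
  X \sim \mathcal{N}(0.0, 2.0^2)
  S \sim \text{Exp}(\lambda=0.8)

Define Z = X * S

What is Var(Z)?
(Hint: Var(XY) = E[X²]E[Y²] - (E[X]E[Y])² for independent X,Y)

Var(XY) = E[X²]E[Y²] - (E[X]E[Y])²
E[X] = 0, Var(X) = 4
E[S] = 1.25, Var(S) = 1.5625
E[X²] = 4 + 0² = 4
E[S²] = 1.5625 + 1.25² = 3.125
Var(Z) = 4*3.125 - (0*1.25)²
= 12.5 - 0 = 12.5

12.5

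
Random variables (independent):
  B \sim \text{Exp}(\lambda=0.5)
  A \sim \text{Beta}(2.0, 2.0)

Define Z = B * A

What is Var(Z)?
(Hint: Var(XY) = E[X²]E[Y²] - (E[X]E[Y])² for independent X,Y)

Var(XY) = E[X²]E[Y²] - (E[X]E[Y])²
E[B] = 2, Var(B) = 4
E[A] = 0.5, Var(A) = 0.05
E[B²] = 4 + 2² = 8
E[A²] = 0.05 + 0.5² = 0.3
Var(Z) = 8*0.3 - (2*0.5)²
= 2.4 - 1 = 1.4

1.4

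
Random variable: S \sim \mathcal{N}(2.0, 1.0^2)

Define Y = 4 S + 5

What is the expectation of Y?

For Y = 4S + 5:
E[Y] = 4 * E[S] + 5
E[S] = 2.0 = 2
E[Y] = 4 * 2 + 5 = 13

13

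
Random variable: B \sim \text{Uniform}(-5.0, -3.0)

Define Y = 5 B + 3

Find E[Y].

For Y = 5B + 3:
E[Y] = 5 * E[B] + 3
E[B] = (-5 - 3)/2 = -4
E[Y] = 5 * (-4) + 3 = -17

-17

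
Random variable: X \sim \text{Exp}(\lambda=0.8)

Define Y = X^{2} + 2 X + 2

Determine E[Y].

E[Y] = 1*E[X²] + 2*E[X] + 2
E[X] = 1.25
E[X²] = Var(X) + (E[X])² = 1.5625 + 1.5625 = 3.125
E[Y] = 1*3.125 + 2*1.25 + 2 = 7.625

7.625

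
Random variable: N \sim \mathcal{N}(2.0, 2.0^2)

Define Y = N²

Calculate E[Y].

Using E[X²] = Var(X) + (E[X])²:
E[N] = 2
Var(N) = 2.0^2 = 4
E[N²] = 4 + 2² = 4 + 4 = 8

8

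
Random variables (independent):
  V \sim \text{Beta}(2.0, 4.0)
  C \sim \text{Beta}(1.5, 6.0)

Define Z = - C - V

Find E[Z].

E[Z] = -1*E[V] - 1*E[C]
E[V] = 0.33333333
E[C] = 0.2
E[Z] = -1*0.33333333 - 1*0.2 = -0.53333333

-0.53333333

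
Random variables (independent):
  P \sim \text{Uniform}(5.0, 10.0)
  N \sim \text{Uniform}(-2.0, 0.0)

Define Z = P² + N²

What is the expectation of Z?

E[Z] = E[P²] + E[N²]
E[P²] = Var(P) + E[P]² = 2.0833333 + 56.25 = 58.333333
E[N²] = Var(N) + E[N]² = 0.33333333 + 1 = 1.3333333
E[Z] = 58.333333 + 1.3333333 = 59.666667

59.666667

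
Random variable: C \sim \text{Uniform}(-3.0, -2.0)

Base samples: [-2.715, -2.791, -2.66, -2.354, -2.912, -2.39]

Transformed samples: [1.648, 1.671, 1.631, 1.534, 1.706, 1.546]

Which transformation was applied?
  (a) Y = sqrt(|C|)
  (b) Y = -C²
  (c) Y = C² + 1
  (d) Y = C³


Checking option (a) Y = sqrt(|C|):
  C = -2.715 -> Y = 1.648 ✓
  C = -2.791 -> Y = 1.671 ✓
  C = -2.66 -> Y = 1.631 ✓
All samples match this transformation.

(a) sqrt(|C|)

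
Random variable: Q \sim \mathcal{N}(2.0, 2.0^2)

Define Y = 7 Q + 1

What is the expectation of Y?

For Y = 7Q + 1:
E[Y] = 7 * E[Q] + 1
E[Q] = 2.0 = 2
E[Y] = 7 * 2 + 1 = 15

15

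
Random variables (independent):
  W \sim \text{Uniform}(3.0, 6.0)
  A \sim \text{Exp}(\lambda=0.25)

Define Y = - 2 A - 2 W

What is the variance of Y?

For independent RVs: Var(aX + bY) = a²Var(X) + b²Var(Y)
Var(W) = 0.75
Var(A) = 16
Var(Y) = (-2)²*0.75 + (-2)²*16
= 4*0.75 + 4*16 = 67

67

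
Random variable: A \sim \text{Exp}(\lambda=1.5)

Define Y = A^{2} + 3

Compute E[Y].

E[Y] = 1*E[A²] + 3
E[A] = 0.66666667
E[A²] = Var(A) + (E[A])² = 0.44444444 + 0.44444444 = 0.88888889
E[Y] = 1*0.88888889 + 3 = 3.8888889

3.8888889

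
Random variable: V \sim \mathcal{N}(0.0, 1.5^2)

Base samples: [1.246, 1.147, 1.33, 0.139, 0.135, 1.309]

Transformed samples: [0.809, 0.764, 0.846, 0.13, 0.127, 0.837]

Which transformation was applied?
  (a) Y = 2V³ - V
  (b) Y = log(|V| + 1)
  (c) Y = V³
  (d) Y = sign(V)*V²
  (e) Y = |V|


Checking option (b) Y = log(|V| + 1):
  V = 1.246 -> Y = 0.809 ✓
  V = 1.147 -> Y = 0.764 ✓
  V = 1.33 -> Y = 0.846 ✓
All samples match this transformation.

(b) log(|V| + 1)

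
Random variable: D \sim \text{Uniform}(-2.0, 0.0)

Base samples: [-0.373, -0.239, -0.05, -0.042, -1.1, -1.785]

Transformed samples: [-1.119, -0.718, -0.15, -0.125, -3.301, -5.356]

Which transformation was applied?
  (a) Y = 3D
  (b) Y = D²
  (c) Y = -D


Checking option (a) Y = 3D:
  D = -0.373 -> Y = -1.119 ✓
  D = -0.239 -> Y = -0.718 ✓
  D = -0.05 -> Y = -0.15 ✓
All samples match this transformation.

(a) 3D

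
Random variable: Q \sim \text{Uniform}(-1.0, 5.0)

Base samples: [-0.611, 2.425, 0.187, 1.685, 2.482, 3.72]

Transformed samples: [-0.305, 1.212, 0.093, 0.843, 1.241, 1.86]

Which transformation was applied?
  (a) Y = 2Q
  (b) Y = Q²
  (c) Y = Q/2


Checking option (c) Y = Q/2:
  Q = -0.611 -> Y = -0.305 ✓
  Q = 2.425 -> Y = 1.212 ✓
  Q = 0.187 -> Y = 0.093 ✓
All samples match this transformation.

(c) Q/2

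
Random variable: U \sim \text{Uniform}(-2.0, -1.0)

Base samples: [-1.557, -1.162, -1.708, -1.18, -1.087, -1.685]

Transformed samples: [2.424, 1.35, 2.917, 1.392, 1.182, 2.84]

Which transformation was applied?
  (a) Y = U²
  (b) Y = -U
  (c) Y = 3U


Checking option (a) Y = U²:
  U = -1.557 -> Y = 2.424 ✓
  U = -1.162 -> Y = 1.35 ✓
  U = -1.708 -> Y = 2.917 ✓
All samples match this transformation.

(a) U²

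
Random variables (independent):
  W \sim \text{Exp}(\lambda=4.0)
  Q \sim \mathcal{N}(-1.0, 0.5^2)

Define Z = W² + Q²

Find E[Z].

E[Z] = E[W²] + E[Q²]
E[W²] = Var(W) + E[W]² = 0.0625 + 0.0625 = 0.125
E[Q²] = Var(Q) + E[Q]² = 0.25 + 1 = 1.25
E[Z] = 0.125 + 1.25 = 1.375

1.375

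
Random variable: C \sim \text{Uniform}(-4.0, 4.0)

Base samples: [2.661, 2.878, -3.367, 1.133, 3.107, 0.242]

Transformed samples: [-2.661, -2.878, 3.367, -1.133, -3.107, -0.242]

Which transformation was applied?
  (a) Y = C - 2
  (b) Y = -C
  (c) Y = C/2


Checking option (b) Y = -C:
  C = 2.661 -> Y = -2.661 ✓
  C = 2.878 -> Y = -2.878 ✓
  C = -3.367 -> Y = 3.367 ✓
All samples match this transformation.

(b) -C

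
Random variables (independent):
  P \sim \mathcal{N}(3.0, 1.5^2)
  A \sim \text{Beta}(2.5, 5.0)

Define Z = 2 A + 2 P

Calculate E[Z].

E[Z] = 2*E[P] + 2*E[A]
E[P] = 3
E[A] = 0.33333333
E[Z] = 2*3 + 2*0.33333333 = 6.6666667

6.6666667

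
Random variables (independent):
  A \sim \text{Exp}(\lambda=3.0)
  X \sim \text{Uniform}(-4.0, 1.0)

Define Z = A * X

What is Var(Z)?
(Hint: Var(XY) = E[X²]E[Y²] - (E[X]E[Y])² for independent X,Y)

Var(XY) = E[X²]E[Y²] - (E[X]E[Y])²
E[A] = 0.33333333, Var(A) = 0.11111111
E[X] = -1.5, Var(X) = 2.0833333
E[A²] = 0.11111111 + 0.33333333² = 0.22222222
E[X²] = 2.0833333 + (-1.5)² = 4.3333333
Var(Z) = 0.22222222*4.3333333 - (0.33333333*(-1.5))²
= 0.96296296 - 0.25 = 0.71296296

0.71296296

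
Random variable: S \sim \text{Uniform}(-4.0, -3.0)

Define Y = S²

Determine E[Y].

E[S²] = Var(S) + (E[S])² = 0.083333333 + 12.25 = 12.333333

12.333333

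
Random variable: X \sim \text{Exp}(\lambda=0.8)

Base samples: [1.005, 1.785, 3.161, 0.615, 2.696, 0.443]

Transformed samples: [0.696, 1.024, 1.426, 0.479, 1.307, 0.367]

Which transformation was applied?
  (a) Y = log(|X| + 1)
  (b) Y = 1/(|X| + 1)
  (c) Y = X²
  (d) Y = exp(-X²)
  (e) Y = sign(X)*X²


Checking option (a) Y = log(|X| + 1):
  X = 1.005 -> Y = 0.696 ✓
  X = 1.785 -> Y = 1.024 ✓
  X = 3.161 -> Y = 1.426 ✓
All samples match this transformation.

(a) log(|X| + 1)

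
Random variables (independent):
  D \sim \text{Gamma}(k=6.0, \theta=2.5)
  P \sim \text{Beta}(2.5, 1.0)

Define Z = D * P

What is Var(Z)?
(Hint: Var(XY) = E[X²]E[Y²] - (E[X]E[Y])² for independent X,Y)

Var(XY) = E[X²]E[Y²] - (E[X]E[Y])²
E[D] = 15, Var(D) = 37.5
E[P] = 0.71428571, Var(P) = 0.045351474
E[D²] = 37.5 + 15² = 262.5
E[P²] = 0.045351474 + 0.71428571² = 0.55555556
Var(Z) = 262.5*0.55555556 - (15*0.71428571)²
= 145.83333 - 114.79592 = 31.037415

31.037415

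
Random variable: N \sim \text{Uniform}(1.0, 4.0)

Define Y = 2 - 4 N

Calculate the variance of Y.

For Y = aN + b: Var(Y) = a² * Var(N)
Var(N) = (4 - 1)^2/12 = 0.75
Var(Y) = (-4)² * 0.75 = 16 * 0.75 = 12

12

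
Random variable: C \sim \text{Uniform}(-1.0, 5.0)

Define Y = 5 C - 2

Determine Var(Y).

For Y = aC + b: Var(Y) = a² * Var(C)
Var(C) = (5 + 1)^2/12 = 3
Var(Y) = 5² * 3 = 25 * 3 = 75

75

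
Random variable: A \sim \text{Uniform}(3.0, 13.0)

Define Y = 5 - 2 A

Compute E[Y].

For Y = -2A + 5:
E[Y] = -2 * E[A] + 5
E[A] = (3 + 13)/2 = 8
E[Y] = -2 * 8 + 5 = -11

-11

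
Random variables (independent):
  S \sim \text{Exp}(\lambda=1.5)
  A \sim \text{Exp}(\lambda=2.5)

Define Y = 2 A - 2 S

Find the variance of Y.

For independent RVs: Var(aX + bY) = a²Var(X) + b²Var(Y)
Var(S) = 0.44444444
Var(A) = 0.16
Var(Y) = (-2)²*0.44444444 + 2²*0.16
= 4*0.44444444 + 4*0.16 = 2.4177778

2.4177778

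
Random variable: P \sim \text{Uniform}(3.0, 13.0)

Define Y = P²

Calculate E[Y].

E[P²] = Var(P) + (E[P])² = 8.3333333 + 64 = 72.333333

72.333333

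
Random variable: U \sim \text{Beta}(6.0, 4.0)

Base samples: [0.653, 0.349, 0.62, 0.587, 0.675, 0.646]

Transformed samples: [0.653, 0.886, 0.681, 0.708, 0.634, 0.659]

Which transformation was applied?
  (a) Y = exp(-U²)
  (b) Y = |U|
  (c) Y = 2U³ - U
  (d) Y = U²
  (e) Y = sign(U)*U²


Checking option (a) Y = exp(-U²):
  U = 0.653 -> Y = 0.653 ✓
  U = 0.349 -> Y = 0.886 ✓
  U = 0.62 -> Y = 0.681 ✓
All samples match this transformation.

(a) exp(-U²)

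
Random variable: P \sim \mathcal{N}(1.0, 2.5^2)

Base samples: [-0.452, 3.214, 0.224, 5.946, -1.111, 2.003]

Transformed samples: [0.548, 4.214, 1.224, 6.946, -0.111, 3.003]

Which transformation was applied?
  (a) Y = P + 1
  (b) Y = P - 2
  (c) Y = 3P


Checking option (a) Y = P + 1:
  P = -0.452 -> Y = 0.548 ✓
  P = 3.214 -> Y = 4.214 ✓
  P = 0.224 -> Y = 1.224 ✓
All samples match this transformation.

(a) P + 1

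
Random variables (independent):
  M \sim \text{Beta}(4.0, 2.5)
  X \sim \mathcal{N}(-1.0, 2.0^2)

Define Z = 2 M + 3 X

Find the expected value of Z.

E[Z] = 2*E[M] + 3*E[X]
E[M] = 0.61538462
E[X] = -1
E[Z] = 2*0.61538462 + 3*(-1) = -1.7692308

-1.7692308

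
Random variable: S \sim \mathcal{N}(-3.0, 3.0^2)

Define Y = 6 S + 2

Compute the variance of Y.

For Y = aS + b: Var(Y) = a² * Var(S)
Var(S) = 3.0^2 = 9
Var(Y) = 6² * 9 = 36 * 9 = 324

324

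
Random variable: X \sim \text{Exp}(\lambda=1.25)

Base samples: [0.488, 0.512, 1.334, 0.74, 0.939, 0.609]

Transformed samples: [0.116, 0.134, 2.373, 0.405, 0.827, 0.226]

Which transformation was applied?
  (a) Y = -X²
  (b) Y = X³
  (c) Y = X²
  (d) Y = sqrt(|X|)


Checking option (b) Y = X³:
  X = 0.488 -> Y = 0.116 ✓
  X = 0.512 -> Y = 0.134 ✓
  X = 1.334 -> Y = 2.373 ✓
All samples match this transformation.

(b) X³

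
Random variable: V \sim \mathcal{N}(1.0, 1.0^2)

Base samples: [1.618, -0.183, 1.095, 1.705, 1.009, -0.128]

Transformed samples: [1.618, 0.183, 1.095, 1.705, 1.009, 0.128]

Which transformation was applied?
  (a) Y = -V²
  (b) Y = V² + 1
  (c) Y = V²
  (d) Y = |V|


Checking option (d) Y = |V|:
  V = 1.618 -> Y = 1.618 ✓
  V = -0.183 -> Y = 0.183 ✓
  V = 1.095 -> Y = 1.095 ✓
All samples match this transformation.

(d) |V|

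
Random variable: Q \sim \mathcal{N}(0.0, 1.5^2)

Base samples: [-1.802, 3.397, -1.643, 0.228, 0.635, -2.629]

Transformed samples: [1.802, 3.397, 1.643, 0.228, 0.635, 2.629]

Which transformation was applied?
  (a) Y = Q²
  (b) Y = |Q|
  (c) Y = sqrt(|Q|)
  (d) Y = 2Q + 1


Checking option (b) Y = |Q|:
  Q = -1.802 -> Y = 1.802 ✓
  Q = 3.397 -> Y = 3.397 ✓
  Q = -1.643 -> Y = 1.643 ✓
All samples match this transformation.

(b) |Q|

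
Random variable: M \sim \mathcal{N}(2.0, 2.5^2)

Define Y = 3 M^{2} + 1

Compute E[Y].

E[Y] = 3*E[M²] + 1
E[M] = 2
E[M²] = Var(M) + (E[M])² = 6.25 + 4 = 10.25
E[Y] = 3*10.25 + 1 = 31.75

31.75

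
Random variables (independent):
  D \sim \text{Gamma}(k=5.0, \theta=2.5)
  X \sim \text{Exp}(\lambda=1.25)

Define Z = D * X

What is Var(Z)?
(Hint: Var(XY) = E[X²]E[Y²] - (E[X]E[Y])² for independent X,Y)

Var(XY) = E[X²]E[Y²] - (E[X]E[Y])²
E[D] = 12.5, Var(D) = 31.25
E[X] = 0.8, Var(X) = 0.64
E[D²] = 31.25 + 12.5² = 187.5
E[X²] = 0.64 + 0.8² = 1.28
Var(Z) = 187.5*1.28 - (12.5*0.8)²
= 240 - 100 = 140

140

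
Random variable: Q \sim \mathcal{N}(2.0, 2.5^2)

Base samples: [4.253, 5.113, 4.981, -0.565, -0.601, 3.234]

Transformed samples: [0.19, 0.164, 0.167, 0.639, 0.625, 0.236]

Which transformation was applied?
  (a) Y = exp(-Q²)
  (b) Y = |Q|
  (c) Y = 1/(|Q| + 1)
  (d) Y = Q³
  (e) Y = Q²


Checking option (c) Y = 1/(|Q| + 1):
  Q = 4.253 -> Y = 0.19 ✓
  Q = 5.113 -> Y = 0.164 ✓
  Q = 4.981 -> Y = 0.167 ✓
All samples match this transformation.

(c) 1/(|Q| + 1)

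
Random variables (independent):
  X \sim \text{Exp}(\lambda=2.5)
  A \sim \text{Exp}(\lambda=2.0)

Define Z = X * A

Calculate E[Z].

For independent RVs: E[XY] = E[X]*E[Y]
E[X] = 0.4
E[A] = 0.5
E[Z] = 0.4 * 0.5 = 0.2

0.2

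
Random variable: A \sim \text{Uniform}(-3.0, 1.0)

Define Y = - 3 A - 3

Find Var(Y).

For Y = aA + b: Var(Y) = a² * Var(A)
Var(A) = (1 + 3)^2/12 = 1.3333333
Var(Y) = (-3)² * 1.3333333 = 9 * 1.3333333 = 12

12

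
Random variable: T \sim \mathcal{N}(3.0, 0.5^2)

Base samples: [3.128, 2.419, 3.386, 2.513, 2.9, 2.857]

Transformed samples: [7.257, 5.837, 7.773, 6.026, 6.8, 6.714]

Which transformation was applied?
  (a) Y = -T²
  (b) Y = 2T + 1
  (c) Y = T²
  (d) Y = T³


Checking option (b) Y = 2T + 1:
  T = 3.128 -> Y = 7.257 ✓
  T = 2.419 -> Y = 5.837 ✓
  T = 3.386 -> Y = 7.773 ✓
All samples match this transformation.

(b) 2T + 1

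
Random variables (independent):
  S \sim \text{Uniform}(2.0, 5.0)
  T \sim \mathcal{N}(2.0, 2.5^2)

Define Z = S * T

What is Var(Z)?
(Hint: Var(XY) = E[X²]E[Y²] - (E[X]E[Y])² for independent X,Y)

Var(XY) = E[X²]E[Y²] - (E[X]E[Y])²
E[S] = 3.5, Var(S) = 0.75
E[T] = 2, Var(T) = 6.25
E[S²] = 0.75 + 3.5² = 13
E[T²] = 6.25 + 2² = 10.25
Var(Z) = 13*10.25 - (3.5*2)²
= 133.25 - 49 = 84.25

84.25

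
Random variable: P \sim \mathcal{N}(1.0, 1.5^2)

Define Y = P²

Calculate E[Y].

E[P²] = Var(P) + (E[P])² = 2.25 + 1 = 3.25

3.25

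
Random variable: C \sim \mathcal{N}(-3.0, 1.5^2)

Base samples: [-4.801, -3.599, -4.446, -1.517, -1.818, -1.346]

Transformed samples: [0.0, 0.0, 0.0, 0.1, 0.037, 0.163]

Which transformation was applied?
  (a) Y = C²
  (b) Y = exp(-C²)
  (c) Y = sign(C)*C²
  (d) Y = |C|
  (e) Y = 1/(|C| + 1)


Checking option (b) Y = exp(-C²):
  C = -4.801 -> Y = 0.0 ✓
  C = -3.599 -> Y = 0.0 ✓
  C = -4.446 -> Y = 0.0 ✓
All samples match this transformation.

(b) exp(-C²)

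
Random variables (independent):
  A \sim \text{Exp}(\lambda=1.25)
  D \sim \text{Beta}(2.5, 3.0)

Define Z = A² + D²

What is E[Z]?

E[Z] = E[A²] + E[D²]
E[A²] = Var(A) + E[A]² = 0.64 + 0.64 = 1.28
E[D²] = Var(D) + E[D]² = 0.038143675 + 0.20661157 = 0.24475524
E[Z] = 1.28 + 0.24475524 = 1.5247552

1.5247552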